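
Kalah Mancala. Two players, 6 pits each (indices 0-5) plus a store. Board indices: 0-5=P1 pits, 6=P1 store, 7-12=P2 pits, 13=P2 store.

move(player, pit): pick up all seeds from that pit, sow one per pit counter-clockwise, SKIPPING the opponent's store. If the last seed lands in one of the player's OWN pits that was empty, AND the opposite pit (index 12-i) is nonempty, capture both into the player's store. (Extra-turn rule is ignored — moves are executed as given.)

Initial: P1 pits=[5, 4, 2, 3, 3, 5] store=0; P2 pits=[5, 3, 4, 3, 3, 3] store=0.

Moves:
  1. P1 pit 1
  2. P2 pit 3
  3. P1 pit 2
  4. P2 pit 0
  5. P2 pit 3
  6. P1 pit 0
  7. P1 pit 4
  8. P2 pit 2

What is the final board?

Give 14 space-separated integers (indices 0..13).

Move 1: P1 pit1 -> P1=[5,0,3,4,4,6](0) P2=[5,3,4,3,3,3](0)
Move 2: P2 pit3 -> P1=[5,0,3,4,4,6](0) P2=[5,3,4,0,4,4](1)
Move 3: P1 pit2 -> P1=[5,0,0,5,5,7](0) P2=[5,3,4,0,4,4](1)
Move 4: P2 pit0 -> P1=[5,0,0,5,5,7](0) P2=[0,4,5,1,5,5](1)
Move 5: P2 pit3 -> P1=[5,0,0,5,5,7](0) P2=[0,4,5,0,6,5](1)
Move 6: P1 pit0 -> P1=[0,1,1,6,6,8](0) P2=[0,4,5,0,6,5](1)
Move 7: P1 pit4 -> P1=[0,1,1,6,0,9](1) P2=[1,5,6,1,6,5](1)
Move 8: P2 pit2 -> P1=[1,2,1,6,0,9](1) P2=[1,5,0,2,7,6](2)

Answer: 1 2 1 6 0 9 1 1 5 0 2 7 6 2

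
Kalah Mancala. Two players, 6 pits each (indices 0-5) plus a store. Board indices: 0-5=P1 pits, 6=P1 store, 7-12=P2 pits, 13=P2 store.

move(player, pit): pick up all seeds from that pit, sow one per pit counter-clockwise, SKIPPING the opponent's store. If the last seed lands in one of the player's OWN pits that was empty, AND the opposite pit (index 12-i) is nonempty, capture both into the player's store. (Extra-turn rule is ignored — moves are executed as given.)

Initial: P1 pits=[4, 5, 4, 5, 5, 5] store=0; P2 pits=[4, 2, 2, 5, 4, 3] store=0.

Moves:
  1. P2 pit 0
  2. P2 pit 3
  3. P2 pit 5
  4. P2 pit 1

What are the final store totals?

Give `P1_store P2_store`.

Move 1: P2 pit0 -> P1=[4,5,4,5,5,5](0) P2=[0,3,3,6,5,3](0)
Move 2: P2 pit3 -> P1=[5,6,5,5,5,5](0) P2=[0,3,3,0,6,4](1)
Move 3: P2 pit5 -> P1=[6,7,6,5,5,5](0) P2=[0,3,3,0,6,0](2)
Move 4: P2 pit1 -> P1=[6,7,6,5,5,5](0) P2=[0,0,4,1,7,0](2)

Answer: 0 2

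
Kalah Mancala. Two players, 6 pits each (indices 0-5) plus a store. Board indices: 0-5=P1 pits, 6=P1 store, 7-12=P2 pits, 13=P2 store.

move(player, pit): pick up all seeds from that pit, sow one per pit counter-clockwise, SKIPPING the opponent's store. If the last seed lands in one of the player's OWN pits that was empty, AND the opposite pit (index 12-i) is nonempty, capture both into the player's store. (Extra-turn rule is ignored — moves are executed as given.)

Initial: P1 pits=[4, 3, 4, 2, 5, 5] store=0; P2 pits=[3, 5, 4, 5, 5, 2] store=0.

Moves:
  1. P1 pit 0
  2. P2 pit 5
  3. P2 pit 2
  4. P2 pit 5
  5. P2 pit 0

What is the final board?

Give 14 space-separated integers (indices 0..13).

Move 1: P1 pit0 -> P1=[0,4,5,3,6,5](0) P2=[3,5,4,5,5,2](0)
Move 2: P2 pit5 -> P1=[1,4,5,3,6,5](0) P2=[3,5,4,5,5,0](1)
Move 3: P2 pit2 -> P1=[1,4,5,3,6,5](0) P2=[3,5,0,6,6,1](2)
Move 4: P2 pit5 -> P1=[1,4,5,3,6,5](0) P2=[3,5,0,6,6,0](3)
Move 5: P2 pit0 -> P1=[1,4,5,3,6,5](0) P2=[0,6,1,7,6,0](3)

Answer: 1 4 5 3 6 5 0 0 6 1 7 6 0 3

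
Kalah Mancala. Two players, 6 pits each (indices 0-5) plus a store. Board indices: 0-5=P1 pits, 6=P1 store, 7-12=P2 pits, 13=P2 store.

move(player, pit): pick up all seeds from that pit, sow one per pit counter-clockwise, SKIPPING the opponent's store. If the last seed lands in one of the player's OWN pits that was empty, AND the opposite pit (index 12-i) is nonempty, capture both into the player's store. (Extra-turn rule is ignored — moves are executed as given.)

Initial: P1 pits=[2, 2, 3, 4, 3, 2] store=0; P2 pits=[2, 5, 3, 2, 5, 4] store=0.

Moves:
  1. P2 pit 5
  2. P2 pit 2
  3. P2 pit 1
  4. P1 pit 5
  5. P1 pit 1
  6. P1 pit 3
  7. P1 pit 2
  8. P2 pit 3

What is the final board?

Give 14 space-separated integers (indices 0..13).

Move 1: P2 pit5 -> P1=[3,3,4,4,3,2](0) P2=[2,5,3,2,5,0](1)
Move 2: P2 pit2 -> P1=[0,3,4,4,3,2](0) P2=[2,5,0,3,6,0](5)
Move 3: P2 pit1 -> P1=[0,3,4,4,3,2](0) P2=[2,0,1,4,7,1](6)
Move 4: P1 pit5 -> P1=[0,3,4,4,3,0](1) P2=[3,0,1,4,7,1](6)
Move 5: P1 pit1 -> P1=[0,0,5,5,4,0](1) P2=[3,0,1,4,7,1](6)
Move 6: P1 pit3 -> P1=[0,0,5,0,5,1](2) P2=[4,1,1,4,7,1](6)
Move 7: P1 pit2 -> P1=[0,0,0,1,6,2](3) P2=[5,1,1,4,7,1](6)
Move 8: P2 pit3 -> P1=[1,0,0,1,6,2](3) P2=[5,1,1,0,8,2](7)

Answer: 1 0 0 1 6 2 3 5 1 1 0 8 2 7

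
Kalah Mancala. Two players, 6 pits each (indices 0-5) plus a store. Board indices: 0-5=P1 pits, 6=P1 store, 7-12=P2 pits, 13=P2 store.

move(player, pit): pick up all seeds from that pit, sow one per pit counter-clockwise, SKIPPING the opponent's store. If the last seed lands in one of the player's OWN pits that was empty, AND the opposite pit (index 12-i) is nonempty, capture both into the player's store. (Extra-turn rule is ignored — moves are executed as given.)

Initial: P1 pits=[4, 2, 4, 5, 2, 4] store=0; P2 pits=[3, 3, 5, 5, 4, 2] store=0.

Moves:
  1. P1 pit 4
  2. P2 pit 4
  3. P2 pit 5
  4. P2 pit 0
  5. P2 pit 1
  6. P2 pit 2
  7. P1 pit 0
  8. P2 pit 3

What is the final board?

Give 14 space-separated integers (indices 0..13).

Answer: 1 7 6 6 1 5 1 0 0 0 0 3 2 11

Derivation:
Move 1: P1 pit4 -> P1=[4,2,4,5,0,5](1) P2=[3,3,5,5,4,2](0)
Move 2: P2 pit4 -> P1=[5,3,4,5,0,5](1) P2=[3,3,5,5,0,3](1)
Move 3: P2 pit5 -> P1=[6,4,4,5,0,5](1) P2=[3,3,5,5,0,0](2)
Move 4: P2 pit0 -> P1=[6,4,4,5,0,5](1) P2=[0,4,6,6,0,0](2)
Move 5: P2 pit1 -> P1=[0,4,4,5,0,5](1) P2=[0,0,7,7,1,0](9)
Move 6: P2 pit2 -> P1=[1,5,5,5,0,5](1) P2=[0,0,0,8,2,1](10)
Move 7: P1 pit0 -> P1=[0,6,5,5,0,5](1) P2=[0,0,0,8,2,1](10)
Move 8: P2 pit3 -> P1=[1,7,6,6,1,5](1) P2=[0,0,0,0,3,2](11)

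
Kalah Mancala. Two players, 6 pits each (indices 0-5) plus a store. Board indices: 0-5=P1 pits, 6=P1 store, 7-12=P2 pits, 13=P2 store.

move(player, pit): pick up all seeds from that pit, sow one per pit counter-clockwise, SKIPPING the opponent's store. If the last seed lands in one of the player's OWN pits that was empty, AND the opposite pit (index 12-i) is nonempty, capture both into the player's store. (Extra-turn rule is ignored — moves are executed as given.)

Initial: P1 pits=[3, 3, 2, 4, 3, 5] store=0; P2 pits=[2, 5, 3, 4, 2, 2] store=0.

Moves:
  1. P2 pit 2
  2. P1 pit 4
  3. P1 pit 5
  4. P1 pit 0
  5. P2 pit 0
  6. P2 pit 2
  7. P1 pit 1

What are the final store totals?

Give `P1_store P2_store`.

Move 1: P2 pit2 -> P1=[3,3,2,4,3,5](0) P2=[2,5,0,5,3,3](0)
Move 2: P1 pit4 -> P1=[3,3,2,4,0,6](1) P2=[3,5,0,5,3,3](0)
Move 3: P1 pit5 -> P1=[3,3,2,4,0,0](2) P2=[4,6,1,6,4,3](0)
Move 4: P1 pit0 -> P1=[0,4,3,5,0,0](2) P2=[4,6,1,6,4,3](0)
Move 5: P2 pit0 -> P1=[0,4,3,5,0,0](2) P2=[0,7,2,7,5,3](0)
Move 6: P2 pit2 -> P1=[0,4,3,5,0,0](2) P2=[0,7,0,8,6,3](0)
Move 7: P1 pit1 -> P1=[0,0,4,6,1,1](2) P2=[0,7,0,8,6,3](0)

Answer: 2 0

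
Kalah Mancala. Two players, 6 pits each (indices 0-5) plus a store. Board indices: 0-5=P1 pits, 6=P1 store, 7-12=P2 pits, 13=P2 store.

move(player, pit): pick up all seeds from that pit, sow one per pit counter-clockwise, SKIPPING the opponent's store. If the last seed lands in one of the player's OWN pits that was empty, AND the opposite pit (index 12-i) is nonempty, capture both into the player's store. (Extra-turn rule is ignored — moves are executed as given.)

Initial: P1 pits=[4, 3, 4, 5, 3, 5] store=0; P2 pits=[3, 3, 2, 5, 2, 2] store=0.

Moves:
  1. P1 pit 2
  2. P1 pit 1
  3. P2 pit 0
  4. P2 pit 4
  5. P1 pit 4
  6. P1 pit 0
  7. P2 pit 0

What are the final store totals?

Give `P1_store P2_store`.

Answer: 8 1

Derivation:
Move 1: P1 pit2 -> P1=[4,3,0,6,4,6](1) P2=[3,3,2,5,2,2](0)
Move 2: P1 pit1 -> P1=[4,0,1,7,5,6](1) P2=[3,3,2,5,2,2](0)
Move 3: P2 pit0 -> P1=[4,0,1,7,5,6](1) P2=[0,4,3,6,2,2](0)
Move 4: P2 pit4 -> P1=[4,0,1,7,5,6](1) P2=[0,4,3,6,0,3](1)
Move 5: P1 pit4 -> P1=[4,0,1,7,0,7](2) P2=[1,5,4,6,0,3](1)
Move 6: P1 pit0 -> P1=[0,1,2,8,0,7](8) P2=[1,0,4,6,0,3](1)
Move 7: P2 pit0 -> P1=[0,1,2,8,0,7](8) P2=[0,1,4,6,0,3](1)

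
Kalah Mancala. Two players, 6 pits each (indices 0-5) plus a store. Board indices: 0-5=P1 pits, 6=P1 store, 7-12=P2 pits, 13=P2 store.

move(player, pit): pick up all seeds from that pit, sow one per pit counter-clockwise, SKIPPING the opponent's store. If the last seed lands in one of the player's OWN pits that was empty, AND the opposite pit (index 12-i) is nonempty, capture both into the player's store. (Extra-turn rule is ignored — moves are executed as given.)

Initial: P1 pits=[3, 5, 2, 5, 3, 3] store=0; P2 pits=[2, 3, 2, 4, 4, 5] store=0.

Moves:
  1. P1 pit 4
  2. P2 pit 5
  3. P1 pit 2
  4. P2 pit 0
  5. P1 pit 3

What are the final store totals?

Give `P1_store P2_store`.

Answer: 2 1

Derivation:
Move 1: P1 pit4 -> P1=[3,5,2,5,0,4](1) P2=[3,3,2,4,4,5](0)
Move 2: P2 pit5 -> P1=[4,6,3,6,0,4](1) P2=[3,3,2,4,4,0](1)
Move 3: P1 pit2 -> P1=[4,6,0,7,1,5](1) P2=[3,3,2,4,4,0](1)
Move 4: P2 pit0 -> P1=[4,6,0,7,1,5](1) P2=[0,4,3,5,4,0](1)
Move 5: P1 pit3 -> P1=[4,6,0,0,2,6](2) P2=[1,5,4,6,4,0](1)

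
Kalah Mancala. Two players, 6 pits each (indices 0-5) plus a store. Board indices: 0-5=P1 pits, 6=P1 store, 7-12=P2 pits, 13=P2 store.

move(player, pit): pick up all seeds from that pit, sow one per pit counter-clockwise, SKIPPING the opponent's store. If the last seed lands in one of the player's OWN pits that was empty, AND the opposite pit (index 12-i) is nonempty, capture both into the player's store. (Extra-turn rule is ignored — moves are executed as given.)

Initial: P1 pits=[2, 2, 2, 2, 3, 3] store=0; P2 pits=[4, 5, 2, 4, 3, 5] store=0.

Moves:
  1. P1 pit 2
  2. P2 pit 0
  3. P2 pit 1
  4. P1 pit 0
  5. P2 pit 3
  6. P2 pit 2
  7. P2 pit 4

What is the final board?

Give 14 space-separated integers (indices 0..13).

Move 1: P1 pit2 -> P1=[2,2,0,3,4,3](0) P2=[4,5,2,4,3,5](0)
Move 2: P2 pit0 -> P1=[2,2,0,3,4,3](0) P2=[0,6,3,5,4,5](0)
Move 3: P2 pit1 -> P1=[3,2,0,3,4,3](0) P2=[0,0,4,6,5,6](1)
Move 4: P1 pit0 -> P1=[0,3,1,4,4,3](0) P2=[0,0,4,6,5,6](1)
Move 5: P2 pit3 -> P1=[1,4,2,4,4,3](0) P2=[0,0,4,0,6,7](2)
Move 6: P2 pit2 -> P1=[1,4,2,4,4,3](0) P2=[0,0,0,1,7,8](3)
Move 7: P2 pit4 -> P1=[2,5,3,5,5,3](0) P2=[0,0,0,1,0,9](4)

Answer: 2 5 3 5 5 3 0 0 0 0 1 0 9 4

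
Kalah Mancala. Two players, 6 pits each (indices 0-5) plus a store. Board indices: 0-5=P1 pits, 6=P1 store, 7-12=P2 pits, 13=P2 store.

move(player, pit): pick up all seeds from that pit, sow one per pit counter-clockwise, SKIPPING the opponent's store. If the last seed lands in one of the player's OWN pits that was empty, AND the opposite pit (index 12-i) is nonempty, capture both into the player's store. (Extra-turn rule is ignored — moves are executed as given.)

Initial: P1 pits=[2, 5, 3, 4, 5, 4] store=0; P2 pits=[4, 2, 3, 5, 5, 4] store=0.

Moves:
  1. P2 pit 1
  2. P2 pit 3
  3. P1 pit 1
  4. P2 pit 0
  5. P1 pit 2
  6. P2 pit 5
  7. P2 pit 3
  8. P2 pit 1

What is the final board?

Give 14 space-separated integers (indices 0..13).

Move 1: P2 pit1 -> P1=[2,5,3,4,5,4](0) P2=[4,0,4,6,5,4](0)
Move 2: P2 pit3 -> P1=[3,6,4,4,5,4](0) P2=[4,0,4,0,6,5](1)
Move 3: P1 pit1 -> P1=[3,0,5,5,6,5](1) P2=[5,0,4,0,6,5](1)
Move 4: P2 pit0 -> P1=[3,0,5,5,6,5](1) P2=[0,1,5,1,7,6](1)
Move 5: P1 pit2 -> P1=[3,0,0,6,7,6](2) P2=[1,1,5,1,7,6](1)
Move 6: P2 pit5 -> P1=[4,1,1,7,8,6](2) P2=[1,1,5,1,7,0](2)
Move 7: P2 pit3 -> P1=[4,1,1,7,8,6](2) P2=[1,1,5,0,8,0](2)
Move 8: P2 pit1 -> P1=[4,1,1,7,8,6](2) P2=[1,0,6,0,8,0](2)

Answer: 4 1 1 7 8 6 2 1 0 6 0 8 0 2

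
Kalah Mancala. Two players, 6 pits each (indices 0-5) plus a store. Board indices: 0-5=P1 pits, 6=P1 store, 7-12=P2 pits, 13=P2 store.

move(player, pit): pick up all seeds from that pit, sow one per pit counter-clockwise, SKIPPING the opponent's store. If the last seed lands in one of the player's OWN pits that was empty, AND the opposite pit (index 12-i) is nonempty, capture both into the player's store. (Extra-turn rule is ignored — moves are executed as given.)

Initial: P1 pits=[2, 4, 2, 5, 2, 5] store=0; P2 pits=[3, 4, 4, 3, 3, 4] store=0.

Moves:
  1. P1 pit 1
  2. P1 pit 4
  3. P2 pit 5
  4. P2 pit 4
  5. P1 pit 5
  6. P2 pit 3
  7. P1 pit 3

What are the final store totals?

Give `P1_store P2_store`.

Move 1: P1 pit1 -> P1=[2,0,3,6,3,6](0) P2=[3,4,4,3,3,4](0)
Move 2: P1 pit4 -> P1=[2,0,3,6,0,7](1) P2=[4,4,4,3,3,4](0)
Move 3: P2 pit5 -> P1=[3,1,4,6,0,7](1) P2=[4,4,4,3,3,0](1)
Move 4: P2 pit4 -> P1=[4,1,4,6,0,7](1) P2=[4,4,4,3,0,1](2)
Move 5: P1 pit5 -> P1=[4,1,4,6,0,0](2) P2=[5,5,5,4,1,2](2)
Move 6: P2 pit3 -> P1=[5,1,4,6,0,0](2) P2=[5,5,5,0,2,3](3)
Move 7: P1 pit3 -> P1=[5,1,4,0,1,1](3) P2=[6,6,6,0,2,3](3)

Answer: 3 3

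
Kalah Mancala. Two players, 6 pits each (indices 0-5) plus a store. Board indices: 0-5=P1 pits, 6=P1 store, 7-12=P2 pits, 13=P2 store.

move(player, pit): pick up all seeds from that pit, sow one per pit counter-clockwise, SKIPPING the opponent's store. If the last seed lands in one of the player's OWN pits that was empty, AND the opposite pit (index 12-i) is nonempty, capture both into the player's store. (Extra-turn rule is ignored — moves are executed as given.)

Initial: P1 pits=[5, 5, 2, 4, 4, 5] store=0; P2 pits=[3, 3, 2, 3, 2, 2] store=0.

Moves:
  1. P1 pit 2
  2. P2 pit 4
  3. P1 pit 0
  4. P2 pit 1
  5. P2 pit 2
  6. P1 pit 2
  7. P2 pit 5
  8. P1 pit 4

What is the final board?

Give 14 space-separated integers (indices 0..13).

Move 1: P1 pit2 -> P1=[5,5,0,5,5,5](0) P2=[3,3,2,3,2,2](0)
Move 2: P2 pit4 -> P1=[5,5,0,5,5,5](0) P2=[3,3,2,3,0,3](1)
Move 3: P1 pit0 -> P1=[0,6,1,6,6,6](0) P2=[3,3,2,3,0,3](1)
Move 4: P2 pit1 -> P1=[0,0,1,6,6,6](0) P2=[3,0,3,4,0,3](8)
Move 5: P2 pit2 -> P1=[0,0,1,6,6,6](0) P2=[3,0,0,5,1,4](8)
Move 6: P1 pit2 -> P1=[0,0,0,7,6,6](0) P2=[3,0,0,5,1,4](8)
Move 7: P2 pit5 -> P1=[1,1,1,7,6,6](0) P2=[3,0,0,5,1,0](9)
Move 8: P1 pit4 -> P1=[1,1,1,7,0,7](1) P2=[4,1,1,6,1,0](9)

Answer: 1 1 1 7 0 7 1 4 1 1 6 1 0 9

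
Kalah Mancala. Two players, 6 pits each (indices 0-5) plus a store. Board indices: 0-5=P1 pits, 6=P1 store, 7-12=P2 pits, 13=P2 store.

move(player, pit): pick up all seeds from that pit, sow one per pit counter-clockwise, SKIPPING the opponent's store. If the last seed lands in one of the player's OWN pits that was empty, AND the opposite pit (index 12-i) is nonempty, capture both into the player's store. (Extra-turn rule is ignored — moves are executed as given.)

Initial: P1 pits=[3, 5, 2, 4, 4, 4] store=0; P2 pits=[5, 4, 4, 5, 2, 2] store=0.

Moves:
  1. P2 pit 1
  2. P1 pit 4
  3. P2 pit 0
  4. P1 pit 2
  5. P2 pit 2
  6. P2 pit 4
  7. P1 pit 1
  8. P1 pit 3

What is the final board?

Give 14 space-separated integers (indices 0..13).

Move 1: P2 pit1 -> P1=[3,5,2,4,4,4](0) P2=[5,0,5,6,3,3](0)
Move 2: P1 pit4 -> P1=[3,5,2,4,0,5](1) P2=[6,1,5,6,3,3](0)
Move 3: P2 pit0 -> P1=[3,5,2,4,0,5](1) P2=[0,2,6,7,4,4](1)
Move 4: P1 pit2 -> P1=[3,5,0,5,0,5](4) P2=[0,0,6,7,4,4](1)
Move 5: P2 pit2 -> P1=[4,6,0,5,0,5](4) P2=[0,0,0,8,5,5](2)
Move 6: P2 pit4 -> P1=[5,7,1,5,0,5](4) P2=[0,0,0,8,0,6](3)
Move 7: P1 pit1 -> P1=[5,0,2,6,1,6](5) P2=[1,1,0,8,0,6](3)
Move 8: P1 pit3 -> P1=[5,0,2,0,2,7](6) P2=[2,2,1,8,0,6](3)

Answer: 5 0 2 0 2 7 6 2 2 1 8 0 6 3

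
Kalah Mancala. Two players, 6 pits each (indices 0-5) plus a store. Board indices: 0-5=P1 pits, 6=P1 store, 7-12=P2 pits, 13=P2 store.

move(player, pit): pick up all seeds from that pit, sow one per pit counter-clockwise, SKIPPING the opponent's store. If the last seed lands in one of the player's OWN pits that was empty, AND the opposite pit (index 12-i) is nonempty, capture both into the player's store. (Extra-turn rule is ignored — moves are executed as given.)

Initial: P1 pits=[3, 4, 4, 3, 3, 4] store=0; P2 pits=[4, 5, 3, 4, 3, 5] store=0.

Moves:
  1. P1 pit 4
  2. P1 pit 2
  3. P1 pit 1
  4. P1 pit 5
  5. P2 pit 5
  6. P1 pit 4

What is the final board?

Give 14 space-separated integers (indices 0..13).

Move 1: P1 pit4 -> P1=[3,4,4,3,0,5](1) P2=[5,5,3,4,3,5](0)
Move 2: P1 pit2 -> P1=[3,4,0,4,1,6](2) P2=[5,5,3,4,3,5](0)
Move 3: P1 pit1 -> P1=[3,0,1,5,2,7](2) P2=[5,5,3,4,3,5](0)
Move 4: P1 pit5 -> P1=[3,0,1,5,2,0](3) P2=[6,6,4,5,4,6](0)
Move 5: P2 pit5 -> P1=[4,1,2,6,3,0](3) P2=[6,6,4,5,4,0](1)
Move 6: P1 pit4 -> P1=[4,1,2,6,0,1](4) P2=[7,6,4,5,4,0](1)

Answer: 4 1 2 6 0 1 4 7 6 4 5 4 0 1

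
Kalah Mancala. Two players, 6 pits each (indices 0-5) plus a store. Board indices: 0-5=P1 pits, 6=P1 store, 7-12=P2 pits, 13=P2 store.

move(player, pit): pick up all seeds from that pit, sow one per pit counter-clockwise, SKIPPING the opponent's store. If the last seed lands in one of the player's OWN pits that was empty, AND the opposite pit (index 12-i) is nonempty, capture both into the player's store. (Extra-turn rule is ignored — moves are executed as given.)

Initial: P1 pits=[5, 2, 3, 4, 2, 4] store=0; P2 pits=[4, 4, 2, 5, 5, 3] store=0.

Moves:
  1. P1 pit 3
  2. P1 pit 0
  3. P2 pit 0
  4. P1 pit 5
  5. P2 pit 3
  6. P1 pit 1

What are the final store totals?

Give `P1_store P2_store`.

Move 1: P1 pit3 -> P1=[5,2,3,0,3,5](1) P2=[5,4,2,5,5,3](0)
Move 2: P1 pit0 -> P1=[0,3,4,1,4,6](1) P2=[5,4,2,5,5,3](0)
Move 3: P2 pit0 -> P1=[0,3,4,1,4,6](1) P2=[0,5,3,6,6,4](0)
Move 4: P1 pit5 -> P1=[0,3,4,1,4,0](2) P2=[1,6,4,7,7,4](0)
Move 5: P2 pit3 -> P1=[1,4,5,2,4,0](2) P2=[1,6,4,0,8,5](1)
Move 6: P1 pit1 -> P1=[1,0,6,3,5,0](4) P2=[0,6,4,0,8,5](1)

Answer: 4 1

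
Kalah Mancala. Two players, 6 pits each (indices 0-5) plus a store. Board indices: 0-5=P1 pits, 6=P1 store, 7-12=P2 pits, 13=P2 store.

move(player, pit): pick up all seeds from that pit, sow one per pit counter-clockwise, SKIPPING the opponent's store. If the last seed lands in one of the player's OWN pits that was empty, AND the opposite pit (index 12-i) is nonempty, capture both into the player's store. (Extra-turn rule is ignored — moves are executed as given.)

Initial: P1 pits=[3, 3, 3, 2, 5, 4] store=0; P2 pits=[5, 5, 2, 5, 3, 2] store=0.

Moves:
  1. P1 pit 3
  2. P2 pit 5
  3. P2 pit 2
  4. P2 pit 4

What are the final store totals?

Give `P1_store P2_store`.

Answer: 0 2

Derivation:
Move 1: P1 pit3 -> P1=[3,3,3,0,6,5](0) P2=[5,5,2,5,3,2](0)
Move 2: P2 pit5 -> P1=[4,3,3,0,6,5](0) P2=[5,5,2,5,3,0](1)
Move 3: P2 pit2 -> P1=[4,3,3,0,6,5](0) P2=[5,5,0,6,4,0](1)
Move 4: P2 pit4 -> P1=[5,4,3,0,6,5](0) P2=[5,5,0,6,0,1](2)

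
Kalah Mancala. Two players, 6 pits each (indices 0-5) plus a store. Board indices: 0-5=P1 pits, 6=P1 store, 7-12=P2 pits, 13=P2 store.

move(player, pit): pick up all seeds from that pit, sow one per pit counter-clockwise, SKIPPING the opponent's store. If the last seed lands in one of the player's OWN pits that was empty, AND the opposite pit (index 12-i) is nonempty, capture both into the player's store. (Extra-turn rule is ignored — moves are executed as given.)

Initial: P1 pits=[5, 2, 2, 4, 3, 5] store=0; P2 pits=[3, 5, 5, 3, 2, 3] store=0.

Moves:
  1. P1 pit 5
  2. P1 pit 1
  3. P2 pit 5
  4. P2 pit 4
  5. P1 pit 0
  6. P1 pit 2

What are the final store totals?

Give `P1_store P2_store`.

Move 1: P1 pit5 -> P1=[5,2,2,4,3,0](1) P2=[4,6,6,4,2,3](0)
Move 2: P1 pit1 -> P1=[5,0,3,5,3,0](1) P2=[4,6,6,4,2,3](0)
Move 3: P2 pit5 -> P1=[6,1,3,5,3,0](1) P2=[4,6,6,4,2,0](1)
Move 4: P2 pit4 -> P1=[6,1,3,5,3,0](1) P2=[4,6,6,4,0,1](2)
Move 5: P1 pit0 -> P1=[0,2,4,6,4,1](2) P2=[4,6,6,4,0,1](2)
Move 6: P1 pit2 -> P1=[0,2,0,7,5,2](3) P2=[4,6,6,4,0,1](2)

Answer: 3 2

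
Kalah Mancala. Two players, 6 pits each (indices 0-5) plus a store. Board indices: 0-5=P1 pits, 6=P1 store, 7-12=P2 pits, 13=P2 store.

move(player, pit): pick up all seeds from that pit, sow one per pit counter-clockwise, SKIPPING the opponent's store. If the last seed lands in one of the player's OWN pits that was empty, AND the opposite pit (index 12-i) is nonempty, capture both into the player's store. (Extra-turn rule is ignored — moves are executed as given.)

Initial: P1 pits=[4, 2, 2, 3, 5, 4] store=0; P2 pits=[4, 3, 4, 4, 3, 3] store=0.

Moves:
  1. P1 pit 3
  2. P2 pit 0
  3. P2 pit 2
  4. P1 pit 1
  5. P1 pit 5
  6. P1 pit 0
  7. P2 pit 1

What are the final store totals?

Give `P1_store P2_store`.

Answer: 4 2

Derivation:
Move 1: P1 pit3 -> P1=[4,2,2,0,6,5](1) P2=[4,3,4,4,3,3](0)
Move 2: P2 pit0 -> P1=[4,2,2,0,6,5](1) P2=[0,4,5,5,4,3](0)
Move 3: P2 pit2 -> P1=[5,2,2,0,6,5](1) P2=[0,4,0,6,5,4](1)
Move 4: P1 pit1 -> P1=[5,0,3,1,6,5](1) P2=[0,4,0,6,5,4](1)
Move 5: P1 pit5 -> P1=[5,0,3,1,6,0](2) P2=[1,5,1,7,5,4](1)
Move 6: P1 pit0 -> P1=[0,1,4,2,7,0](4) P2=[0,5,1,7,5,4](1)
Move 7: P2 pit1 -> P1=[0,1,4,2,7,0](4) P2=[0,0,2,8,6,5](2)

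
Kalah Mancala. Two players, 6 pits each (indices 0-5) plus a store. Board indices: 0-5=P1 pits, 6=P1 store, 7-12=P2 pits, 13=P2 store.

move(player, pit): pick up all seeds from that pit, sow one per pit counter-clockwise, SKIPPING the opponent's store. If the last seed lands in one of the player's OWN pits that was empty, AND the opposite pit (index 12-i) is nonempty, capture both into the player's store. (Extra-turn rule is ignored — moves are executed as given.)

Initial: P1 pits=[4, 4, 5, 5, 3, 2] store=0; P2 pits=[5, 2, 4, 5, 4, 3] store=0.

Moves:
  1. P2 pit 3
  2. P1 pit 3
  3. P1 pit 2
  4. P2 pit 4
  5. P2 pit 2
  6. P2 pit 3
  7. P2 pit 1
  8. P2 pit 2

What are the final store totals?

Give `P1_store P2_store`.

Answer: 2 3

Derivation:
Move 1: P2 pit3 -> P1=[5,5,5,5,3,2](0) P2=[5,2,4,0,5,4](1)
Move 2: P1 pit3 -> P1=[5,5,5,0,4,3](1) P2=[6,3,4,0,5,4](1)
Move 3: P1 pit2 -> P1=[5,5,0,1,5,4](2) P2=[7,3,4,0,5,4](1)
Move 4: P2 pit4 -> P1=[6,6,1,1,5,4](2) P2=[7,3,4,0,0,5](2)
Move 5: P2 pit2 -> P1=[6,6,1,1,5,4](2) P2=[7,3,0,1,1,6](3)
Move 6: P2 pit3 -> P1=[6,6,1,1,5,4](2) P2=[7,3,0,0,2,6](3)
Move 7: P2 pit1 -> P1=[6,6,1,1,5,4](2) P2=[7,0,1,1,3,6](3)
Move 8: P2 pit2 -> P1=[6,6,1,1,5,4](2) P2=[7,0,0,2,3,6](3)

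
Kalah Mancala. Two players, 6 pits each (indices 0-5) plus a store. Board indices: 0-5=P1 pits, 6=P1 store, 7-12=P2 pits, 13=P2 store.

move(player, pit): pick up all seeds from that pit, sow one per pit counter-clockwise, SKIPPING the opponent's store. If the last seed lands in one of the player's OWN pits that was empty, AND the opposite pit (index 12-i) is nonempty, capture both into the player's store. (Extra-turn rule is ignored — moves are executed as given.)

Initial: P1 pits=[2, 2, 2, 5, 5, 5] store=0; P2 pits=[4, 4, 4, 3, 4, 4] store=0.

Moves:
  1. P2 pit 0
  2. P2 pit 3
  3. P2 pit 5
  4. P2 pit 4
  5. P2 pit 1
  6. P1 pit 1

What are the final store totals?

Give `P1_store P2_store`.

Move 1: P2 pit0 -> P1=[2,2,2,5,5,5](0) P2=[0,5,5,4,5,4](0)
Move 2: P2 pit3 -> P1=[3,2,2,5,5,5](0) P2=[0,5,5,0,6,5](1)
Move 3: P2 pit5 -> P1=[4,3,3,6,5,5](0) P2=[0,5,5,0,6,0](2)
Move 4: P2 pit4 -> P1=[5,4,4,7,5,5](0) P2=[0,5,5,0,0,1](3)
Move 5: P2 pit1 -> P1=[5,4,4,7,5,5](0) P2=[0,0,6,1,1,2](4)
Move 6: P1 pit1 -> P1=[5,0,5,8,6,6](0) P2=[0,0,6,1,1,2](4)

Answer: 0 4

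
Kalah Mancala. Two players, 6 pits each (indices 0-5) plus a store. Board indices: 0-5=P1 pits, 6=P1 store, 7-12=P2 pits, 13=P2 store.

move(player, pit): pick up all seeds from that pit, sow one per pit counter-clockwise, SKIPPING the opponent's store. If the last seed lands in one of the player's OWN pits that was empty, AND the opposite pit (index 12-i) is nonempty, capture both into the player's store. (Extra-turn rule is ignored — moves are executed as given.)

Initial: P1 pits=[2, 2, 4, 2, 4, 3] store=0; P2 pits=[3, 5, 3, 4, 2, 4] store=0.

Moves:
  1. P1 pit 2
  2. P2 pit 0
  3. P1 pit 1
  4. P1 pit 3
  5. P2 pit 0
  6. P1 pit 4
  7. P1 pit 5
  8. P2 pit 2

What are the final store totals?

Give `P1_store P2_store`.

Move 1: P1 pit2 -> P1=[2,2,0,3,5,4](1) P2=[3,5,3,4,2,4](0)
Move 2: P2 pit0 -> P1=[2,2,0,3,5,4](1) P2=[0,6,4,5,2,4](0)
Move 3: P1 pit1 -> P1=[2,0,1,4,5,4](1) P2=[0,6,4,5,2,4](0)
Move 4: P1 pit3 -> P1=[2,0,1,0,6,5](2) P2=[1,6,4,5,2,4](0)
Move 5: P2 pit0 -> P1=[2,0,1,0,6,5](2) P2=[0,7,4,5,2,4](0)
Move 6: P1 pit4 -> P1=[2,0,1,0,0,6](3) P2=[1,8,5,6,2,4](0)
Move 7: P1 pit5 -> P1=[2,0,1,0,0,0](4) P2=[2,9,6,7,3,4](0)
Move 8: P2 pit2 -> P1=[3,1,1,0,0,0](4) P2=[2,9,0,8,4,5](1)

Answer: 4 1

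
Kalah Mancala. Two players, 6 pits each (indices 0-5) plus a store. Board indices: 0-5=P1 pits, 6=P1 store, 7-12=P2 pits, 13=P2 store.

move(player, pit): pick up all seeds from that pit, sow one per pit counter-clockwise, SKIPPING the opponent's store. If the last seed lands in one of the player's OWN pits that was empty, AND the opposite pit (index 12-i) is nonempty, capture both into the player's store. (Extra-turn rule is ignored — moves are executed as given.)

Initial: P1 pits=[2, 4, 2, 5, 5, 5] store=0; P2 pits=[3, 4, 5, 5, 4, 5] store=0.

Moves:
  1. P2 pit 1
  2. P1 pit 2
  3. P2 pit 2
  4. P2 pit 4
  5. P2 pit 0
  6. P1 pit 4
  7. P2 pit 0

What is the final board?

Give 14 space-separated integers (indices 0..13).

Move 1: P2 pit1 -> P1=[2,4,2,5,5,5](0) P2=[3,0,6,6,5,6](0)
Move 2: P1 pit2 -> P1=[2,4,0,6,6,5](0) P2=[3,0,6,6,5,6](0)
Move 3: P2 pit2 -> P1=[3,5,0,6,6,5](0) P2=[3,0,0,7,6,7](1)
Move 4: P2 pit4 -> P1=[4,6,1,7,6,5](0) P2=[3,0,0,7,0,8](2)
Move 5: P2 pit0 -> P1=[4,6,1,7,6,5](0) P2=[0,1,1,8,0,8](2)
Move 6: P1 pit4 -> P1=[4,6,1,7,0,6](1) P2=[1,2,2,9,0,8](2)
Move 7: P2 pit0 -> P1=[4,6,1,7,0,6](1) P2=[0,3,2,9,0,8](2)

Answer: 4 6 1 7 0 6 1 0 3 2 9 0 8 2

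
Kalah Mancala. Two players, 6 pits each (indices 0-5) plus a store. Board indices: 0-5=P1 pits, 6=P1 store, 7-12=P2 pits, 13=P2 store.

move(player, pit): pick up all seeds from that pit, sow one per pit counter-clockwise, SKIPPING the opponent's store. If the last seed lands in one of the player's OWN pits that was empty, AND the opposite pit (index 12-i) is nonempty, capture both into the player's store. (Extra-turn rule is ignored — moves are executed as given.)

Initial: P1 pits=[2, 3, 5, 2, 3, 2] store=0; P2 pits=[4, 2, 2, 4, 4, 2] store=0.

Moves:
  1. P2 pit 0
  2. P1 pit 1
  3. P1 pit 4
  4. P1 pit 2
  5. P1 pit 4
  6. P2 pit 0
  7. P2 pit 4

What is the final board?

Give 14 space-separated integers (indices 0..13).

Answer: 3 1 1 4 0 5 2 0 6 4 5 0 3 1

Derivation:
Move 1: P2 pit0 -> P1=[2,3,5,2,3,2](0) P2=[0,3,3,5,5,2](0)
Move 2: P1 pit1 -> P1=[2,0,6,3,4,2](0) P2=[0,3,3,5,5,2](0)
Move 3: P1 pit4 -> P1=[2,0,6,3,0,3](1) P2=[1,4,3,5,5,2](0)
Move 4: P1 pit2 -> P1=[2,0,0,4,1,4](2) P2=[2,5,3,5,5,2](0)
Move 5: P1 pit4 -> P1=[2,0,0,4,0,5](2) P2=[2,5,3,5,5,2](0)
Move 6: P2 pit0 -> P1=[2,0,0,4,0,5](2) P2=[0,6,4,5,5,2](0)
Move 7: P2 pit4 -> P1=[3,1,1,4,0,5](2) P2=[0,6,4,5,0,3](1)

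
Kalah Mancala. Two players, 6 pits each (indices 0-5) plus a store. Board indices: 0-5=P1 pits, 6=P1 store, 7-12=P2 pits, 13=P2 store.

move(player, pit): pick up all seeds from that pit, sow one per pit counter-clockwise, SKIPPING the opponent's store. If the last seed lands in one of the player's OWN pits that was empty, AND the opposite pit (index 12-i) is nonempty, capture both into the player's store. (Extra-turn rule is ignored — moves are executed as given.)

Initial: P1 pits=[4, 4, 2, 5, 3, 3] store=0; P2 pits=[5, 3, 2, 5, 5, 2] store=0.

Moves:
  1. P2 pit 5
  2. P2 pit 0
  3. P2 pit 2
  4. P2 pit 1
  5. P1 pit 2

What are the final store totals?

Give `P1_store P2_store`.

Move 1: P2 pit5 -> P1=[5,4,2,5,3,3](0) P2=[5,3,2,5,5,0](1)
Move 2: P2 pit0 -> P1=[0,4,2,5,3,3](0) P2=[0,4,3,6,6,0](7)
Move 3: P2 pit2 -> P1=[0,4,2,5,3,3](0) P2=[0,4,0,7,7,1](7)
Move 4: P2 pit1 -> P1=[0,4,2,5,3,3](0) P2=[0,0,1,8,8,2](7)
Move 5: P1 pit2 -> P1=[0,4,0,6,4,3](0) P2=[0,0,1,8,8,2](7)

Answer: 0 7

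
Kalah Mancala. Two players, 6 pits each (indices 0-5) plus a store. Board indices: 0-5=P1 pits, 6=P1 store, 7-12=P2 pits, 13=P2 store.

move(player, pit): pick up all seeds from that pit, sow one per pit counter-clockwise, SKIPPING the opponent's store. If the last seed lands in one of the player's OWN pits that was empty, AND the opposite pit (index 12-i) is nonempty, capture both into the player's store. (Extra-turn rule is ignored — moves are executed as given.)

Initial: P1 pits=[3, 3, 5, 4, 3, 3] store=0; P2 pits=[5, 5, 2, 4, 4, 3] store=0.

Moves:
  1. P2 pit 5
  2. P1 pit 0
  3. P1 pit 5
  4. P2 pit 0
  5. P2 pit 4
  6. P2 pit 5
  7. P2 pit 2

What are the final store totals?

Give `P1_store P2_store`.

Move 1: P2 pit5 -> P1=[4,4,5,4,3,3](0) P2=[5,5,2,4,4,0](1)
Move 2: P1 pit0 -> P1=[0,5,6,5,4,3](0) P2=[5,5,2,4,4,0](1)
Move 3: P1 pit5 -> P1=[0,5,6,5,4,0](1) P2=[6,6,2,4,4,0](1)
Move 4: P2 pit0 -> P1=[0,5,6,5,4,0](1) P2=[0,7,3,5,5,1](2)
Move 5: P2 pit4 -> P1=[1,6,7,5,4,0](1) P2=[0,7,3,5,0,2](3)
Move 6: P2 pit5 -> P1=[2,6,7,5,4,0](1) P2=[0,7,3,5,0,0](4)
Move 7: P2 pit2 -> P1=[0,6,7,5,4,0](1) P2=[0,7,0,6,1,0](7)

Answer: 1 7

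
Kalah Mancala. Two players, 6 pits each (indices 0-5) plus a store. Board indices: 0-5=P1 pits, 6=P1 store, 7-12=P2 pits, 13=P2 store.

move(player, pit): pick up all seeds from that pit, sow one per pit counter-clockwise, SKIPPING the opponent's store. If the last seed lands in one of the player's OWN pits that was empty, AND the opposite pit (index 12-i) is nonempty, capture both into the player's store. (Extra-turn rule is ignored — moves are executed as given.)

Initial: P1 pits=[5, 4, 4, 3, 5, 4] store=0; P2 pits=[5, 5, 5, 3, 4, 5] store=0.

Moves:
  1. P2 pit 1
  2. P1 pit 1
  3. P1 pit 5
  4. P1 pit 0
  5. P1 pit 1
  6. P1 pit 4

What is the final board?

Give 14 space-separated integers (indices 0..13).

Answer: 0 0 7 5 0 1 9 1 2 8 6 6 6 1

Derivation:
Move 1: P2 pit1 -> P1=[5,4,4,3,5,4](0) P2=[5,0,6,4,5,6](1)
Move 2: P1 pit1 -> P1=[5,0,5,4,6,5](0) P2=[5,0,6,4,5,6](1)
Move 3: P1 pit5 -> P1=[5,0,5,4,6,0](1) P2=[6,1,7,5,5,6](1)
Move 4: P1 pit0 -> P1=[0,1,6,5,7,0](8) P2=[0,1,7,5,5,6](1)
Move 5: P1 pit1 -> P1=[0,0,7,5,7,0](8) P2=[0,1,7,5,5,6](1)
Move 6: P1 pit4 -> P1=[0,0,7,5,0,1](9) P2=[1,2,8,6,6,6](1)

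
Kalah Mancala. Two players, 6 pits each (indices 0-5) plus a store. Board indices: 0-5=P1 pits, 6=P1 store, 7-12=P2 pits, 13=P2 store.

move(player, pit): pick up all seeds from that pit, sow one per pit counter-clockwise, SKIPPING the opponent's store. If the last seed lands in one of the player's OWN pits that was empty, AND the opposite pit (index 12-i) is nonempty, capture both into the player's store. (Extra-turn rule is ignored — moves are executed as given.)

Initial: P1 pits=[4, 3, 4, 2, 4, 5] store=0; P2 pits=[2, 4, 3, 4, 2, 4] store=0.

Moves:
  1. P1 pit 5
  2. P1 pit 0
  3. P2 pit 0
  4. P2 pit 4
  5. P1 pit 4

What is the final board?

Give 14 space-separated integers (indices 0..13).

Answer: 0 4 5 3 0 1 2 1 7 6 6 0 5 1

Derivation:
Move 1: P1 pit5 -> P1=[4,3,4,2,4,0](1) P2=[3,5,4,5,2,4](0)
Move 2: P1 pit0 -> P1=[0,4,5,3,5,0](1) P2=[3,5,4,5,2,4](0)
Move 3: P2 pit0 -> P1=[0,4,5,3,5,0](1) P2=[0,6,5,6,2,4](0)
Move 4: P2 pit4 -> P1=[0,4,5,3,5,0](1) P2=[0,6,5,6,0,5](1)
Move 5: P1 pit4 -> P1=[0,4,5,3,0,1](2) P2=[1,7,6,6,0,5](1)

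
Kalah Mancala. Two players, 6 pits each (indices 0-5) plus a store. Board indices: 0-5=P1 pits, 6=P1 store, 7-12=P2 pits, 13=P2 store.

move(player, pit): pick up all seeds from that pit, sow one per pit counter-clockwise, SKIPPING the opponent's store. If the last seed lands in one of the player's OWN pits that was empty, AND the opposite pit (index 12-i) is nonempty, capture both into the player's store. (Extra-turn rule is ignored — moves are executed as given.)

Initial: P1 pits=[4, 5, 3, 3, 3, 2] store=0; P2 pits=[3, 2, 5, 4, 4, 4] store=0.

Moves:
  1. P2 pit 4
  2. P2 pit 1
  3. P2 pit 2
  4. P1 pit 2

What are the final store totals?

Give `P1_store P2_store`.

Move 1: P2 pit4 -> P1=[5,6,3,3,3,2](0) P2=[3,2,5,4,0,5](1)
Move 2: P2 pit1 -> P1=[5,6,3,3,3,2](0) P2=[3,0,6,5,0,5](1)
Move 3: P2 pit2 -> P1=[6,7,3,3,3,2](0) P2=[3,0,0,6,1,6](2)
Move 4: P1 pit2 -> P1=[6,7,0,4,4,3](0) P2=[3,0,0,6,1,6](2)

Answer: 0 2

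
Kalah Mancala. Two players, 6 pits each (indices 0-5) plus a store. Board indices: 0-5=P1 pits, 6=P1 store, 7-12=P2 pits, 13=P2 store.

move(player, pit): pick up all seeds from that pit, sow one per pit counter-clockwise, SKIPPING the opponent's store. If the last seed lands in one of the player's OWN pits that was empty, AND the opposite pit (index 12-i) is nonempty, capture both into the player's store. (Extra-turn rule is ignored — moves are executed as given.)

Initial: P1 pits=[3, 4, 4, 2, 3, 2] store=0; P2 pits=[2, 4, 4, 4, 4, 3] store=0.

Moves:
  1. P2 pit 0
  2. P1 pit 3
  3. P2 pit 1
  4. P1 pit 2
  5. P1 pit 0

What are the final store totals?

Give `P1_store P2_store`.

Answer: 1 1

Derivation:
Move 1: P2 pit0 -> P1=[3,4,4,2,3,2](0) P2=[0,5,5,4,4,3](0)
Move 2: P1 pit3 -> P1=[3,4,4,0,4,3](0) P2=[0,5,5,4,4,3](0)
Move 3: P2 pit1 -> P1=[3,4,4,0,4,3](0) P2=[0,0,6,5,5,4](1)
Move 4: P1 pit2 -> P1=[3,4,0,1,5,4](1) P2=[0,0,6,5,5,4](1)
Move 5: P1 pit0 -> P1=[0,5,1,2,5,4](1) P2=[0,0,6,5,5,4](1)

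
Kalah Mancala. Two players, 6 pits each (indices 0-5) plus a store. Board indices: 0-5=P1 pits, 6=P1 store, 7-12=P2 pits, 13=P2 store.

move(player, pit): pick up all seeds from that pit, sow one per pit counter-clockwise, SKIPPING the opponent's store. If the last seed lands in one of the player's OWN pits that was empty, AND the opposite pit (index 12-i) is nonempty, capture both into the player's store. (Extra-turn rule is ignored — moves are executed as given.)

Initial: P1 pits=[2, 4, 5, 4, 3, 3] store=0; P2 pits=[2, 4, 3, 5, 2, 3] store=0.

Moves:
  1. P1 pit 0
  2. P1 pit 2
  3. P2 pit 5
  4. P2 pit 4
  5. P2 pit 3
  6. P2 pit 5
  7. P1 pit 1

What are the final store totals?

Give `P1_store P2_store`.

Move 1: P1 pit0 -> P1=[0,5,6,4,3,3](0) P2=[2,4,3,5,2,3](0)
Move 2: P1 pit2 -> P1=[0,5,0,5,4,4](1) P2=[3,5,3,5,2,3](0)
Move 3: P2 pit5 -> P1=[1,6,0,5,4,4](1) P2=[3,5,3,5,2,0](1)
Move 4: P2 pit4 -> P1=[1,6,0,5,4,4](1) P2=[3,5,3,5,0,1](2)
Move 5: P2 pit3 -> P1=[2,7,0,5,4,4](1) P2=[3,5,3,0,1,2](3)
Move 6: P2 pit5 -> P1=[3,7,0,5,4,4](1) P2=[3,5,3,0,1,0](4)
Move 7: P1 pit1 -> P1=[3,0,1,6,5,5](2) P2=[4,6,3,0,1,0](4)

Answer: 2 4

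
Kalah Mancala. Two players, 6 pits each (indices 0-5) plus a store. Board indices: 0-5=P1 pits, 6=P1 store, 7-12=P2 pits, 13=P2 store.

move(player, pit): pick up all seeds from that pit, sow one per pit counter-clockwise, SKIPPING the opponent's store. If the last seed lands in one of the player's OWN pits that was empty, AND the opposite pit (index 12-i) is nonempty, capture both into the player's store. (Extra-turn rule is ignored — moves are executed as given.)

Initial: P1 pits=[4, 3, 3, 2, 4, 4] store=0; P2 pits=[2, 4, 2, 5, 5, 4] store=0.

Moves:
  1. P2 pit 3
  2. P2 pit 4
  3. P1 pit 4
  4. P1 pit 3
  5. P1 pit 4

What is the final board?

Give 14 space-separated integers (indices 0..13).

Move 1: P2 pit3 -> P1=[5,4,3,2,4,4](0) P2=[2,4,2,0,6,5](1)
Move 2: P2 pit4 -> P1=[6,5,4,3,4,4](0) P2=[2,4,2,0,0,6](2)
Move 3: P1 pit4 -> P1=[6,5,4,3,0,5](1) P2=[3,5,2,0,0,6](2)
Move 4: P1 pit3 -> P1=[6,5,4,0,1,6](2) P2=[3,5,2,0,0,6](2)
Move 5: P1 pit4 -> P1=[6,5,4,0,0,7](2) P2=[3,5,2,0,0,6](2)

Answer: 6 5 4 0 0 7 2 3 5 2 0 0 6 2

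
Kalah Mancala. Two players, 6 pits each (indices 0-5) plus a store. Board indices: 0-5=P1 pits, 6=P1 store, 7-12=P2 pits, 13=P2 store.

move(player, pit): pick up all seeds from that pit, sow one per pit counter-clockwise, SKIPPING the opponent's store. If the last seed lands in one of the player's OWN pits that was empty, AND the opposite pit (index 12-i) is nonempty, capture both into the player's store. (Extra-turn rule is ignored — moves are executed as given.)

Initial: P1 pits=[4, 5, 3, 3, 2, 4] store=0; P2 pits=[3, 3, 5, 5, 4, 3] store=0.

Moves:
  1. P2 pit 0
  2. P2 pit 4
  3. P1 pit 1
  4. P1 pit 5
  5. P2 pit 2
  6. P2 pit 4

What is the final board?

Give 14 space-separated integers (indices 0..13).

Answer: 6 1 5 4 3 0 2 2 5 0 8 0 6 2

Derivation:
Move 1: P2 pit0 -> P1=[4,5,3,3,2,4](0) P2=[0,4,6,6,4,3](0)
Move 2: P2 pit4 -> P1=[5,6,3,3,2,4](0) P2=[0,4,6,6,0,4](1)
Move 3: P1 pit1 -> P1=[5,0,4,4,3,5](1) P2=[1,4,6,6,0,4](1)
Move 4: P1 pit5 -> P1=[5,0,4,4,3,0](2) P2=[2,5,7,7,0,4](1)
Move 5: P2 pit2 -> P1=[6,1,5,4,3,0](2) P2=[2,5,0,8,1,5](2)
Move 6: P2 pit4 -> P1=[6,1,5,4,3,0](2) P2=[2,5,0,8,0,6](2)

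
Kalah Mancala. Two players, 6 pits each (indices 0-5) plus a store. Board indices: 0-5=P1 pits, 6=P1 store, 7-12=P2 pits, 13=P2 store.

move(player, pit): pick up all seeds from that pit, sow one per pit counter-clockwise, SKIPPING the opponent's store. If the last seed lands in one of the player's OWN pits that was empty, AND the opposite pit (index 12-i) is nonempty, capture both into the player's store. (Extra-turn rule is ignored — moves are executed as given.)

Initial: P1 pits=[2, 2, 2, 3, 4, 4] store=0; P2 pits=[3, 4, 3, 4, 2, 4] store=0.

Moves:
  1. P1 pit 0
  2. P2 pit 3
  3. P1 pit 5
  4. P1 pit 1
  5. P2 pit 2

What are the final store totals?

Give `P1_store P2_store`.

Move 1: P1 pit0 -> P1=[0,3,3,3,4,4](0) P2=[3,4,3,4,2,4](0)
Move 2: P2 pit3 -> P1=[1,3,3,3,4,4](0) P2=[3,4,3,0,3,5](1)
Move 3: P1 pit5 -> P1=[1,3,3,3,4,0](1) P2=[4,5,4,0,3,5](1)
Move 4: P1 pit1 -> P1=[1,0,4,4,5,0](1) P2=[4,5,4,0,3,5](1)
Move 5: P2 pit2 -> P1=[1,0,4,4,5,0](1) P2=[4,5,0,1,4,6](2)

Answer: 1 2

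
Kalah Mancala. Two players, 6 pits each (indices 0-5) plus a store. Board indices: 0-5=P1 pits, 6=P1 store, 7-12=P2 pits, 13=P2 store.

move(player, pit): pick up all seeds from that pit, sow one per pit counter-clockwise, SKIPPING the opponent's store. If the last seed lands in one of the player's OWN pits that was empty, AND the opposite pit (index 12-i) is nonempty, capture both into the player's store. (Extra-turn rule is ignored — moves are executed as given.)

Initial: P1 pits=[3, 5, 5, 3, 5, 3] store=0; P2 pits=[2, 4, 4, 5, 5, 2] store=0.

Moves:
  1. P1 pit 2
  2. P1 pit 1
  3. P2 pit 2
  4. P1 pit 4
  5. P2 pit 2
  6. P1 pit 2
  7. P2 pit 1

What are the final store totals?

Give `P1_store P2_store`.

Move 1: P1 pit2 -> P1=[3,5,0,4,6,4](1) P2=[3,4,4,5,5,2](0)
Move 2: P1 pit1 -> P1=[3,0,1,5,7,5](2) P2=[3,4,4,5,5,2](0)
Move 3: P2 pit2 -> P1=[3,0,1,5,7,5](2) P2=[3,4,0,6,6,3](1)
Move 4: P1 pit4 -> P1=[3,0,1,5,0,6](3) P2=[4,5,1,7,7,3](1)
Move 5: P2 pit2 -> P1=[3,0,1,5,0,6](3) P2=[4,5,0,8,7,3](1)
Move 6: P1 pit2 -> P1=[3,0,0,6,0,6](3) P2=[4,5,0,8,7,3](1)
Move 7: P2 pit1 -> P1=[3,0,0,6,0,6](3) P2=[4,0,1,9,8,4](2)

Answer: 3 2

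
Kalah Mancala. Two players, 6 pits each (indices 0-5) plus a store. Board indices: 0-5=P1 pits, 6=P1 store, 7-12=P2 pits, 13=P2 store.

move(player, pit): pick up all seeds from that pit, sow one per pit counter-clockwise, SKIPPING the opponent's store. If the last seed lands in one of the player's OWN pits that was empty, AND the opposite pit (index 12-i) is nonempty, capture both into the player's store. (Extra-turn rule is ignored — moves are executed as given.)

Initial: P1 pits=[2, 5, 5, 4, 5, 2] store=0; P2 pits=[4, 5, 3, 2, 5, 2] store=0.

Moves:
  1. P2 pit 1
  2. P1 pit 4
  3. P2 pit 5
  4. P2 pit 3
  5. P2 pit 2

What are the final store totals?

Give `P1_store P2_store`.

Answer: 1 4

Derivation:
Move 1: P2 pit1 -> P1=[2,5,5,4,5,2](0) P2=[4,0,4,3,6,3](1)
Move 2: P1 pit4 -> P1=[2,5,5,4,0,3](1) P2=[5,1,5,3,6,3](1)
Move 3: P2 pit5 -> P1=[3,6,5,4,0,3](1) P2=[5,1,5,3,6,0](2)
Move 4: P2 pit3 -> P1=[3,6,5,4,0,3](1) P2=[5,1,5,0,7,1](3)
Move 5: P2 pit2 -> P1=[4,6,5,4,0,3](1) P2=[5,1,0,1,8,2](4)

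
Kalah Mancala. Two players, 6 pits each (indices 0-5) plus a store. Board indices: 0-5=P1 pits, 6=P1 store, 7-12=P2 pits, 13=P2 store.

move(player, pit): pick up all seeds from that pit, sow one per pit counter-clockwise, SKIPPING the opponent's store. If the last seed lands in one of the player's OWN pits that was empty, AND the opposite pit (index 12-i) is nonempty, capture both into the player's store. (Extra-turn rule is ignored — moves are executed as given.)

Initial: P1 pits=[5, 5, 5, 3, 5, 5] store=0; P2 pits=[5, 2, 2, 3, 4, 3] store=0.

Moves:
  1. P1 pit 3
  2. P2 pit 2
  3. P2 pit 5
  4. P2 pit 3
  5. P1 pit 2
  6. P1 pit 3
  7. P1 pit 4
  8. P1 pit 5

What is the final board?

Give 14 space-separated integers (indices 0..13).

Answer: 8 6 0 0 0 0 4 8 4 2 2 8 3 2

Derivation:
Move 1: P1 pit3 -> P1=[5,5,5,0,6,6](1) P2=[5,2,2,3,4,3](0)
Move 2: P2 pit2 -> P1=[5,5,5,0,6,6](1) P2=[5,2,0,4,5,3](0)
Move 3: P2 pit5 -> P1=[6,6,5,0,6,6](1) P2=[5,2,0,4,5,0](1)
Move 4: P2 pit3 -> P1=[7,6,5,0,6,6](1) P2=[5,2,0,0,6,1](2)
Move 5: P1 pit2 -> P1=[7,6,0,1,7,7](2) P2=[6,2,0,0,6,1](2)
Move 6: P1 pit3 -> P1=[7,6,0,0,8,7](2) P2=[6,2,0,0,6,1](2)
Move 7: P1 pit4 -> P1=[7,6,0,0,0,8](3) P2=[7,3,1,1,7,2](2)
Move 8: P1 pit5 -> P1=[8,6,0,0,0,0](4) P2=[8,4,2,2,8,3](2)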